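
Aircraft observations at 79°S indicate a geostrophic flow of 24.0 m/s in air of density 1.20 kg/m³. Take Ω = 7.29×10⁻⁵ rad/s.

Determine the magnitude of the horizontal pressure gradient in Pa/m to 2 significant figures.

Coriolis parameter at 79°S:
f = 2Ω sin φ = 2 × 7.29×10⁻⁵ × sin 79° = 1.43×10⁻⁴ s⁻¹
Geostrophic balance rearranged: |∂P/∂n| = f ρ V_g
|∂P/∂n| = 1.43×10⁻⁴ × 1.20 × 24.0 = 4.12×10⁻³ Pa/m

4.1×10⁻³ Pa/m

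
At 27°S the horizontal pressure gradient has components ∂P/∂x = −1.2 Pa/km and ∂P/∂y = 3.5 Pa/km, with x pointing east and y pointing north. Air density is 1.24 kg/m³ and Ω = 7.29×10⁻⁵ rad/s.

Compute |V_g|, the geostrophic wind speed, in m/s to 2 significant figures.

Coriolis parameter at 27°S:
f = 2Ω sin φ = 2 × 7.29×10⁻⁵ × sin 27° = 6.62×10⁻⁵ s⁻¹
In the Southern Hemisphere f is negative: f = −6.62×10⁻⁵ s⁻¹.
Component geostrophic relations (x east, y north):
u_g = −(1/(fρ)) ∂P/∂y,  v_g = (1/(fρ)) ∂P/∂x
u_g = −(3.5×10⁻³)/(−6.62×10⁻⁵ × 1.24) = 42.6 m/s;  v_g = (−1.2×10⁻³)/(−6.62×10⁻⁵ × 1.24) = 14.6 m/s
|V_g| = √(u_g² + v_g²) = 45.1 m/s

45 m/s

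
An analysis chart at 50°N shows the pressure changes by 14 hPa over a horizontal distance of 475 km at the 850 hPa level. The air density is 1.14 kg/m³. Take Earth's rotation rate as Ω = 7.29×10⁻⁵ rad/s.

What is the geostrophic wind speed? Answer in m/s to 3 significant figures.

Coriolis parameter at 50°N:
f = 2Ω sin φ = 2 × 7.29×10⁻⁵ × sin 50° = 1.12×10⁻⁴ s⁻¹
Pressure gradient: |∂P/∂n| = 1400 Pa / 475000 m = 2.95×10⁻³ Pa/m
Geostrophic balance (pressure-gradient force = Coriolis force):
V_g = (1/(fρ)) |∂P/∂n| = 2.95×10⁻³ / (1.12×10⁻⁴ × 1.14) = 23.1 m/s

23.1 m/s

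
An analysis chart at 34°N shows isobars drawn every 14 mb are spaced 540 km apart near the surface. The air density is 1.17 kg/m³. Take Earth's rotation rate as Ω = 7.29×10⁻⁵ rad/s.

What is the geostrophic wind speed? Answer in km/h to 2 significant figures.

98 km/h

Coriolis parameter at 34°N:
f = 2Ω sin φ = 2 × 7.29×10⁻⁵ × sin 34° = 8.15×10⁻⁵ s⁻¹
Pressure gradient: |∂P/∂n| = 1400 Pa / 540000 m = 2.59×10⁻³ Pa/m
Geostrophic balance (pressure-gradient force = Coriolis force):
V_g = (1/(fρ)) |∂P/∂n| = 2.59×10⁻³ / (8.15×10⁻⁵ × 1.17) = 27.2 m/s
Converting: 27.2 m/s × 3.6 = 98 km/h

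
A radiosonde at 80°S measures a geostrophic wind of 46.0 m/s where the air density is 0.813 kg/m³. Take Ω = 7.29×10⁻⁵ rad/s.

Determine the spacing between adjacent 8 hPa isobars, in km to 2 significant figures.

Coriolis parameter at 80°S:
f = 2Ω sin φ = 2 × 7.29×10⁻⁵ × sin 80° = 1.44×10⁻⁴ s⁻¹
Geostrophic balance rearranged: |∂P/∂n| = f ρ V_g
|∂P/∂n| = 1.44×10⁻⁴ × 0.813 × 46.0 = 5.37×10⁻³ Pa/m
Isobar spacing: Δn = ΔP/|∂P/∂n| = 800 Pa / 5.37×10⁻³ Pa/m = 148982 m ≈ 150 km

150 km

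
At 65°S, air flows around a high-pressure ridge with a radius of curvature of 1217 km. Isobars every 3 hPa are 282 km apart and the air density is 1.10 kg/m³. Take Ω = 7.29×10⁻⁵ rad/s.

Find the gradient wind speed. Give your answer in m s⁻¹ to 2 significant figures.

Coriolis parameter at 65°S:
f = 2Ω sin φ = 2 × 7.29×10⁻⁵ × sin 65° = 1.32×10⁻⁴ s⁻¹
Pressure gradient: |∂P/∂n| = 300 Pa / 282000 m = 1.06×10⁻³ Pa/m
Geostrophic speed: V_g = |∂P/∂n|/(fρ) = 1.06×10⁻³/(1.32×10⁻⁴ × 1.10) = 7.32 m/s
Around a high, pressure-gradient force acts outward with centrifugal, so Coriolis balances both:
fV = (1/ρ)|∂P/∂n| + V²/R  →  V² − fR·V + fR·V_g = 0
With fR = 1.32×10⁻⁴ × 1217×10³ m = 161 m/s:
V = [fR − √((fR)² − 4 fR V_g)]/2 = [161 − √(161² − 4×161×7.32)]/2 = 7.69 m/s
Supergeostrophic (V > V_g = 7.32 m/s), as expected around a high.

7.7 m s⁻¹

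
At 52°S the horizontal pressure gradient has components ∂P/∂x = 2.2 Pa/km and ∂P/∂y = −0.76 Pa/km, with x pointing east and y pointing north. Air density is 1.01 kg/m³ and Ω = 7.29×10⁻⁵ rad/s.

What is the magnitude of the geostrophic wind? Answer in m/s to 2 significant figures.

Coriolis parameter at 52°S:
f = 2Ω sin φ = 2 × 7.29×10⁻⁵ × sin 52° = 1.15×10⁻⁴ s⁻¹
In the Southern Hemisphere f is negative: f = −1.15×10⁻⁴ s⁻¹.
Component geostrophic relations (x east, y north):
u_g = −(1/(fρ)) ∂P/∂y,  v_g = (1/(fρ)) ∂P/∂x
u_g = −(−0.76×10⁻³)/(−1.15×10⁻⁴ × 1.01) = −6.55 m/s;  v_g = (2.2×10⁻³)/(−1.15×10⁻⁴ × 1.01) = −19.0 m/s
|V_g| = √(u_g² + v_g²) = 20.1 m/s

20 m/s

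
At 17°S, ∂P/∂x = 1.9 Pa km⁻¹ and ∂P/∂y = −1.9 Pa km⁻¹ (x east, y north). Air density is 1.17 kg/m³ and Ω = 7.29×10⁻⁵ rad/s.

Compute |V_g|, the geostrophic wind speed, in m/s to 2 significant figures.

54 m/s

Coriolis parameter at 17°S:
f = 2Ω sin φ = 2 × 7.29×10⁻⁵ × sin 17° = 4.26×10⁻⁵ s⁻¹
In the Southern Hemisphere f is negative: f = −4.26×10⁻⁵ s⁻¹.
Component geostrophic relations (x east, y north):
u_g = −(1/(fρ)) ∂P/∂y,  v_g = (1/(fρ)) ∂P/∂x
u_g = −(−1.9×10⁻³)/(−4.26×10⁻⁵ × 1.17) = −38.1 m/s;  v_g = (1.9×10⁻³)/(−4.26×10⁻⁵ × 1.17) = −38.1 m/s
|V_g| = √(u_g² + v_g²) = 53.9 m/s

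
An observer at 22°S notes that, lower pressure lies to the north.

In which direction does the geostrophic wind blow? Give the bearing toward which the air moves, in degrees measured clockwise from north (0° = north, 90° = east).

The pressure-gradient force points toward the north (bearing 000°).
Geostrophic balance: in the Southern Hemisphere the Coriolis force deflects motion to the left, so the geostrophic wind blows 90° to the left of the pressure-gradient force (low pressure on the right).
Rotating 000° by 90° counterclockwise gives 270° — the wind blows toward the west.

270°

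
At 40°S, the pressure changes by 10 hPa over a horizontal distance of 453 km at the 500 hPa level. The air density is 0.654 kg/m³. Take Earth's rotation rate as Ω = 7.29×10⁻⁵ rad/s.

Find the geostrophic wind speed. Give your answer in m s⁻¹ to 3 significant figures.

Coriolis parameter at 40°S:
f = 2Ω sin φ = 2 × 7.29×10⁻⁵ × sin 40° = 9.37×10⁻⁵ s⁻¹
Pressure gradient: |∂P/∂n| = 1000 Pa / 453000 m = 2.21×10⁻³ Pa/m
Geostrophic balance (pressure-gradient force = Coriolis force):
V_g = (1/(fρ)) |∂P/∂n| = 2.21×10⁻³ / (9.37×10⁻⁵ × 0.654) = 36.0 m/s

36.0 m s⁻¹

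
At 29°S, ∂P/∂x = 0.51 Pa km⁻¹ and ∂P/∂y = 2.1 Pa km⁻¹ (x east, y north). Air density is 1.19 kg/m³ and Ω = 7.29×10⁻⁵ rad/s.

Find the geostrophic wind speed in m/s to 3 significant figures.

25.7 m/s

Coriolis parameter at 29°S:
f = 2Ω sin φ = 2 × 7.29×10⁻⁵ × sin 29° = 7.07×10⁻⁵ s⁻¹
In the Southern Hemisphere f is negative: f = −7.07×10⁻⁵ s⁻¹.
Component geostrophic relations (x east, y north):
u_g = −(1/(fρ)) ∂P/∂y,  v_g = (1/(fρ)) ∂P/∂x
u_g = −(2.1×10⁻³)/(−7.07×10⁻⁵ × 1.19) = 25.0 m/s;  v_g = (0.51×10⁻³)/(−7.07×10⁻⁵ × 1.19) = −6.06 m/s
|V_g| = √(u_g² + v_g²) = 25.7 m/s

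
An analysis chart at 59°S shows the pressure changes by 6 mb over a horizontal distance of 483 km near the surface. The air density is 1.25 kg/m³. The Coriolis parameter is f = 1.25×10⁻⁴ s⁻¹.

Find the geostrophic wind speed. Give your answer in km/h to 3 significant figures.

Pressure gradient: |∂P/∂n| = 600 Pa / 483000 m = 1.24×10⁻³ Pa/m
Geostrophic balance (pressure-gradient force = Coriolis force):
V_g = (1/(fρ)) |∂P/∂n| = 1.24×10⁻³ / (1.25×10⁻⁴ × 1.25) = 7.95 m/s
Converting: 7.95 m/s × 3.6 = 28.6 km/h

28.6 km/h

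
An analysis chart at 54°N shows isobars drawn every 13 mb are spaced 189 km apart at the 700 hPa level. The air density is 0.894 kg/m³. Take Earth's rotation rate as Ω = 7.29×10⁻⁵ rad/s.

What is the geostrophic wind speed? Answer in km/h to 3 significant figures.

Coriolis parameter at 54°N:
f = 2Ω sin φ = 2 × 7.29×10⁻⁵ × sin 54° = 1.18×10⁻⁴ s⁻¹
Pressure gradient: |∂P/∂n| = 1300 Pa / 189000 m = 6.88×10⁻³ Pa/m
Geostrophic balance (pressure-gradient force = Coriolis force):
V_g = (1/(fρ)) |∂P/∂n| = 6.88×10⁻³ / (1.18×10⁻⁴ × 0.894) = 65.2 m/s
Converting: 65.2 m/s × 3.6 = 235 km/h

235 km/h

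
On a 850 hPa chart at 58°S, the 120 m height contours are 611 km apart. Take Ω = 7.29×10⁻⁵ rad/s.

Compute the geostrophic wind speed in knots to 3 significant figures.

Coriolis parameter at 58°S:
f = 2Ω sin φ = 2 × 7.29×10⁻⁵ × sin 58° = 1.24×10⁻⁴ s⁻¹
Height gradient: |∂Z/∂n| = 120 m / 611000 m = 1.96×10⁻⁴
On a pressure surface, geostrophic balance gives V_g = (g/f)|∂Z/∂n|:
V_g = 9.81 × 1.96×10⁻⁴ / 1.24×10⁻⁴ = 15.6 m/s
Converting: 15.6 m/s × 1.944 = 30.3 knots

30.3 knots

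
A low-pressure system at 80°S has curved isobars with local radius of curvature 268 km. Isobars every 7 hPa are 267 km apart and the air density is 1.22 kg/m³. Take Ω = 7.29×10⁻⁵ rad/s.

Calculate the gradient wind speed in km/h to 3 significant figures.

Coriolis parameter at 80°S:
f = 2Ω sin φ = 2 × 7.29×10⁻⁵ × sin 80° = 1.44×10⁻⁴ s⁻¹
Pressure gradient: |∂P/∂n| = 700 Pa / 267000 m = 2.62×10⁻³ Pa/m
Geostrophic speed: V_g = |∂P/∂n|/(fρ) = 2.62×10⁻³/(1.44×10⁻⁴ × 1.22) = 15.0 m/s
Around a low, centrifugal force acts outward with Coriolis, so pressure-gradient force balances both:
(1/ρ)|∂P/∂n| = fV + V²/R  →  V² + fR·V − fR·V_g = 0
With fR = 1.44×10⁻⁴ × 268×10³ m = 38.5 m/s:
V = [−fR + √((fR)² + 4 fR V_g)]/2 = [−38.5 + √(38.5² + 4×38.5×15)]/2 = 11.5 m/s
Subgeostrophic (V < V_g = 15 m/s), as expected around a low.
Converting: 11.5 m/s × 3.6 = 41.5 km/h

41.5 km/h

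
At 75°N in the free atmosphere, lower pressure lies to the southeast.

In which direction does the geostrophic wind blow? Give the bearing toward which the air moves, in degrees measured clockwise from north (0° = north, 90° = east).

225°

The pressure-gradient force points toward the southeast (bearing 135°).
Geostrophic balance: in the Northern Hemisphere the Coriolis force deflects motion to the right, so the geostrophic wind blows 90° to the right of the pressure-gradient force (low pressure on the left).
Rotating 135° by 90° clockwise gives 225° — the wind blows toward the southwest.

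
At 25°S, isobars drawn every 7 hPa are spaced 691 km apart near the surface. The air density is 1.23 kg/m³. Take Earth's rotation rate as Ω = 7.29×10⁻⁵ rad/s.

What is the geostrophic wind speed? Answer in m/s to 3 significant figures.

Coriolis parameter at 25°S:
f = 2Ω sin φ = 2 × 7.29×10⁻⁵ × sin 25° = 6.16×10⁻⁵ s⁻¹
Pressure gradient: |∂P/∂n| = 700 Pa / 691000 m = 1.01×10⁻³ Pa/m
Geostrophic balance (pressure-gradient force = Coriolis force):
V_g = (1/(fρ)) |∂P/∂n| = 1.01×10⁻³ / (6.16×10⁻⁵ × 1.23) = 13.4 m/s

13.4 m/s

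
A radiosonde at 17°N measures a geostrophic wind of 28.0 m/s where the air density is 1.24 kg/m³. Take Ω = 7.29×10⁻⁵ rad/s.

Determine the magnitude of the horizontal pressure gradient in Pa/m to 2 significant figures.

1.5×10⁻³ Pa/m

Coriolis parameter at 17°N:
f = 2Ω sin φ = 2 × 7.29×10⁻⁵ × sin 17° = 4.26×10⁻⁵ s⁻¹
Geostrophic balance rearranged: |∂P/∂n| = f ρ V_g
|∂P/∂n| = 4.26×10⁻⁵ × 1.24 × 28.0 = 1.48×10⁻³ Pa/m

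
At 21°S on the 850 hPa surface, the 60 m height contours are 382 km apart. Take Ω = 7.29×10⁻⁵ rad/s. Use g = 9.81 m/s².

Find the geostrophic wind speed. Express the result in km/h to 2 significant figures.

110 km/h

Coriolis parameter at 21°S:
f = 2Ω sin φ = 2 × 7.29×10⁻⁵ × sin 21° = 5.23×10⁻⁵ s⁻¹
Height gradient: |∂Z/∂n| = 60 m / 382000 m = 1.57×10⁻⁴
On a pressure surface, geostrophic balance gives V_g = (g/f)|∂Z/∂n|:
V_g = 9.81 × 1.57×10⁻⁴ / 5.23×10⁻⁵ = 29.5 m/s
Converting: 29.5 m/s × 3.6 = 110 km/h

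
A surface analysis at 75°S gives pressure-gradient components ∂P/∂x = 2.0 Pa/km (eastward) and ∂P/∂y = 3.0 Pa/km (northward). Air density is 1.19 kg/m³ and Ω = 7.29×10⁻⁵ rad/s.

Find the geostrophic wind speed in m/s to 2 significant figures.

22 m/s

Coriolis parameter at 75°S:
f = 2Ω sin φ = 2 × 7.29×10⁻⁵ × sin 75° = 1.41×10⁻⁴ s⁻¹
In the Southern Hemisphere f is negative: f = −1.41×10⁻⁴ s⁻¹.
Component geostrophic relations (x east, y north):
u_g = −(1/(fρ)) ∂P/∂y,  v_g = (1/(fρ)) ∂P/∂x
u_g = −(3.0×10⁻³)/(−1.41×10⁻⁴ × 1.19) = 17.9 m/s;  v_g = (2.0×10⁻³)/(−1.41×10⁻⁴ × 1.19) = −11.9 m/s
|V_g| = √(u_g² + v_g²) = 21.5 m/s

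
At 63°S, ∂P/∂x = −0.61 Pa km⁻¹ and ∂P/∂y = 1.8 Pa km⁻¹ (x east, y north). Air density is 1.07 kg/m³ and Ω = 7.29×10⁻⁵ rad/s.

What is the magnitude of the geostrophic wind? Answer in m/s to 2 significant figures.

Coriolis parameter at 63°S:
f = 2Ω sin φ = 2 × 7.29×10⁻⁵ × sin 63° = 1.30×10⁻⁴ s⁻¹
In the Southern Hemisphere f is negative: f = −1.30×10⁻⁴ s⁻¹.
Component geostrophic relations (x east, y north):
u_g = −(1/(fρ)) ∂P/∂y,  v_g = (1/(fρ)) ∂P/∂x
u_g = −(1.8×10⁻³)/(−1.30×10⁻⁴ × 1.07) = 12.9 m/s;  v_g = (−0.61×10⁻³)/(−1.30×10⁻⁴ × 1.07) = 4.39 m/s
|V_g| = √(u_g² + v_g²) = 13.7 m/s

14 m/s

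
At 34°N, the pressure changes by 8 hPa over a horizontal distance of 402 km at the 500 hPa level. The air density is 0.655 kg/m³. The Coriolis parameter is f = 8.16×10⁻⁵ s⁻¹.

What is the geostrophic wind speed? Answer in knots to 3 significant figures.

72.4 knots

Pressure gradient: |∂P/∂n| = 800 Pa / 402000 m = 1.99×10⁻³ Pa/m
Geostrophic balance (pressure-gradient force = Coriolis force):
V_g = (1/(fρ)) |∂P/∂n| = 1.99×10⁻³ / (8.16×10⁻⁵ × 0.655) = 37.2 m/s
Converting: 37.2 m/s × 1.944 = 72.4 knots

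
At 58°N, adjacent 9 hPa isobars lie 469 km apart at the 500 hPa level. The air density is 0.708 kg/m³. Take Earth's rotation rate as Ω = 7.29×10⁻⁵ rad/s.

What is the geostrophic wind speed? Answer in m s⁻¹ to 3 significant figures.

Coriolis parameter at 58°N:
f = 2Ω sin φ = 2 × 7.29×10⁻⁵ × sin 58° = 1.24×10⁻⁴ s⁻¹
Pressure gradient: |∂P/∂n| = 900 Pa / 469000 m = 1.92×10⁻³ Pa/m
Geostrophic balance (pressure-gradient force = Coriolis force):
V_g = (1/(fρ)) |∂P/∂n| = 1.92×10⁻³ / (1.24×10⁻⁴ × 0.708) = 21.9 m/s

21.9 m s⁻¹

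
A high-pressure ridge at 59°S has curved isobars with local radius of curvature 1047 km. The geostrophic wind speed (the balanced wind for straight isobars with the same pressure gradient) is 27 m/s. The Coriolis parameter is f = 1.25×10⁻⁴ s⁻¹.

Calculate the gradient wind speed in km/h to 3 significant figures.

Around a high, pressure-gradient force acts outward with centrifugal, so Coriolis balances both:
fV = (1/ρ)|∂P/∂n| + V²/R  →  V² − fR·V + fR·V_g = 0
With fR = 1.25×10⁻⁴ × 1047×10³ m = 131 m/s:
V = [fR − √((fR)² − 4 fR V_g)]/2 = [131 − √(131² − 4×131×27)]/2 = 38.1 m/s
Supergeostrophic (V > V_g = 27 m/s), as expected around a high.
Converting: 38.1 m/s × 3.6 = 137 km/h

137 km/h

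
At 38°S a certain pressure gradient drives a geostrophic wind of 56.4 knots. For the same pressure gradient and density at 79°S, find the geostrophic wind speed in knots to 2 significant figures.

With the same pressure gradient and density, V_g ∝ 1/f ∝ 1/sin φ.
V₂ = V₁ · sin φ₁ / sin φ₂ = 56.4 × sin 38° / sin 79°
V₂ = 56.4 × 0.6157/0.9816 = 35 knots

35 knots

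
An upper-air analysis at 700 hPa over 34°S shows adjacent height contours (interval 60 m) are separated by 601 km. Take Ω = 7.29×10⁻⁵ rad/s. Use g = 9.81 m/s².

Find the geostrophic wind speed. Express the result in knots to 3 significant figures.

Coriolis parameter at 34°S:
f = 2Ω sin φ = 2 × 7.29×10⁻⁵ × sin 34° = 8.15×10⁻⁵ s⁻¹
Height gradient: |∂Z/∂n| = 60 m / 601000 m = 9.98×10⁻⁵
On a pressure surface, geostrophic balance gives V_g = (g/f)|∂Z/∂n|:
V_g = 9.81 × 9.98×10⁻⁵ / 8.15×10⁻⁵ = 12.0 m/s
Converting: 12.0 m/s × 1.944 = 23.4 knots

23.4 knots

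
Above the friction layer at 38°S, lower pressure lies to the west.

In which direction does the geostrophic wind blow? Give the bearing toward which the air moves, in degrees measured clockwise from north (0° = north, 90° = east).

180°

The pressure-gradient force points toward the west (bearing 270°).
Geostrophic balance: in the Southern Hemisphere the Coriolis force deflects motion to the left, so the geostrophic wind blows 90° to the left of the pressure-gradient force (low pressure on the right).
Rotating 270° by 90° counterclockwise gives 180° — the wind blows toward the south.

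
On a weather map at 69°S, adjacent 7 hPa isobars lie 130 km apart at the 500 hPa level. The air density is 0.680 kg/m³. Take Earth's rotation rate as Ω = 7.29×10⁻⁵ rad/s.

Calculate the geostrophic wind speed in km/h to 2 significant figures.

210 km/h

Coriolis parameter at 69°S:
f = 2Ω sin φ = 2 × 7.29×10⁻⁵ × sin 69° = 1.36×10⁻⁴ s⁻¹
Pressure gradient: |∂P/∂n| = 700 Pa / 130000 m = 5.38×10⁻³ Pa/m
Geostrophic balance (pressure-gradient force = Coriolis force):
V_g = (1/(fρ)) |∂P/∂n| = 5.38×10⁻³ / (1.36×10⁻⁴ × 0.680) = 58.2 m/s
Converting: 58.2 m/s × 3.6 = 210 km/h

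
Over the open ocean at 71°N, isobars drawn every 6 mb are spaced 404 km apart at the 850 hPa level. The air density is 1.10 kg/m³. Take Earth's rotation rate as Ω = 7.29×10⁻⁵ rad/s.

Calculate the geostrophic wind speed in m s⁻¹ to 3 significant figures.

9.79 m s⁻¹

Coriolis parameter at 71°N:
f = 2Ω sin φ = 2 × 7.29×10⁻⁵ × sin 71° = 1.38×10⁻⁴ s⁻¹
Pressure gradient: |∂P/∂n| = 600 Pa / 404000 m = 1.49×10⁻³ Pa/m
Geostrophic balance (pressure-gradient force = Coriolis force):
V_g = (1/(fρ)) |∂P/∂n| = 1.49×10⁻³ / (1.38×10⁻⁴ × 1.10) = 9.79 m/s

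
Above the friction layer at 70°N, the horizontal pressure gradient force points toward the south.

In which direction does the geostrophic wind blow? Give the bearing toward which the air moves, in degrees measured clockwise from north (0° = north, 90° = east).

The pressure-gradient force points toward the south (bearing 180°).
Geostrophic balance: in the Northern Hemisphere the Coriolis force deflects motion to the right, so the geostrophic wind blows 90° to the right of the pressure-gradient force (low pressure on the left).
Rotating 180° by 90° clockwise gives 270° — the wind blows toward the west.

270°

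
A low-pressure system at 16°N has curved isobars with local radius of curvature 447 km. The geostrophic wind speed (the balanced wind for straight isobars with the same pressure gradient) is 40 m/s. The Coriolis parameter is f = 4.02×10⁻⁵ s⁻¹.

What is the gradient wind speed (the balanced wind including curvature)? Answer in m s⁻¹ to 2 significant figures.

19 m s⁻¹

Around a low, centrifugal force acts outward with Coriolis, so pressure-gradient force balances both:
(1/ρ)|∂P/∂n| = fV + V²/R  →  V² + fR·V − fR·V_g = 0
With fR = 4.02×10⁻⁵ × 447×10³ m = 18.0 m/s:
V = [−fR + √((fR)² + 4 fR V_g)]/2 = [−18.0 + √(18.0² + 4×18.0×40)]/2 = 19.3 m/s
Subgeostrophic (V < V_g = 40 m/s), as expected around a low.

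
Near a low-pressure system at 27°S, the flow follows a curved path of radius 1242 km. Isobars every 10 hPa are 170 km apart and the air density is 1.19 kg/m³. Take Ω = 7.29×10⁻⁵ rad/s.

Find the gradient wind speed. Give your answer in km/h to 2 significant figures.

Coriolis parameter at 27°S:
f = 2Ω sin φ = 2 × 7.29×10⁻⁵ × sin 27° = 6.62×10⁻⁵ s⁻¹
Pressure gradient: |∂P/∂n| = 1000 Pa / 170000 m = 5.88×10⁻³ Pa/m
Geostrophic speed: V_g = |∂P/∂n|/(fρ) = 5.88×10⁻³/(6.62×10⁻⁵ × 1.19) = 74.7 m/s
Around a low, centrifugal force acts outward with Coriolis, so pressure-gradient force balances both:
(1/ρ)|∂P/∂n| = fV + V²/R  →  V² + fR·V − fR·V_g = 0
With fR = 6.62×10⁻⁵ × 1242×10³ m = 82.2 m/s:
V = [−fR + √((fR)² + 4 fR V_g)]/2 = [−82.2 + √(82.2² + 4×82.2×74.7)]/2 = 47.4 m/s
Subgeostrophic (V < V_g = 74.7 m/s), as expected around a low.
Converting: 47.4 m/s × 3.6 = 170 km/h

170 km/h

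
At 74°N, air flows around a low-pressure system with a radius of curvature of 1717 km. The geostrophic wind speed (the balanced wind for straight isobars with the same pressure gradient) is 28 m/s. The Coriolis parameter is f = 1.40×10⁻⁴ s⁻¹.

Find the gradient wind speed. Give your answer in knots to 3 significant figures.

49.2 knots

Around a low, centrifugal force acts outward with Coriolis, so pressure-gradient force balances both:
(1/ρ)|∂P/∂n| = fV + V²/R  →  V² + fR·V − fR·V_g = 0
With fR = 1.40×10⁻⁴ × 1717×10³ m = 240 m/s:
V = [−fR + √((fR)² + 4 fR V_g)]/2 = [−240 + √(240² + 4×240×28)]/2 = 25.3 m/s
Subgeostrophic (V < V_g = 28 m/s), as expected around a low.
Converting: 25.3 m/s × 1.944 = 49.2 knots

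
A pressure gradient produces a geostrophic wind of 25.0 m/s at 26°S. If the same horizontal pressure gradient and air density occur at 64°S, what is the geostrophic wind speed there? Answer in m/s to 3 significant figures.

12.2 m/s

With the same pressure gradient and density, V_g ∝ 1/f ∝ 1/sin φ.
V₂ = V₁ · sin φ₁ / sin φ₂ = 25.0 × sin 26° / sin 64°
V₂ = 25.0 × 0.4384/0.8988 = 12.2 m/s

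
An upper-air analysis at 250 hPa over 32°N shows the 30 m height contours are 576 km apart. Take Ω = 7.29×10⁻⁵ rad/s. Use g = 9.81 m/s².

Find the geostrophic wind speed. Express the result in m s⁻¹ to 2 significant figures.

6.6 m s⁻¹

Coriolis parameter at 32°N:
f = 2Ω sin φ = 2 × 7.29×10⁻⁵ × sin 32° = 7.73×10⁻⁵ s⁻¹
Height gradient: |∂Z/∂n| = 30 m / 576000 m = 5.21×10⁻⁵
On a pressure surface, geostrophic balance gives V_g = (g/f)|∂Z/∂n|:
V_g = 9.81 × 5.21×10⁻⁵ / 7.73×10⁻⁵ = 6.61 m/s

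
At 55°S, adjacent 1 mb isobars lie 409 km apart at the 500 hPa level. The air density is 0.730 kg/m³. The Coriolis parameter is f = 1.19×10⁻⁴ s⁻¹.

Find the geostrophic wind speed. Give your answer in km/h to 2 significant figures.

10 km/h

Pressure gradient: |∂P/∂n| = 100 Pa / 409000 m = 2.44×10⁻⁴ Pa/m
Geostrophic balance (pressure-gradient force = Coriolis force):
V_g = (1/(fρ)) |∂P/∂n| = 2.44×10⁻⁴ / (1.19×10⁻⁴ × 0.730) = 2.81 m/s
Converting: 2.81 m/s × 3.6 = 10 km/h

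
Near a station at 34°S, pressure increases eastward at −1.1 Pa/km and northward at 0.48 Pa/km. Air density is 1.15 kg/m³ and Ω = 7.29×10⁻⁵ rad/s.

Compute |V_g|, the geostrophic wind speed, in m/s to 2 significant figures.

13 m/s

Coriolis parameter at 34°S:
f = 2Ω sin φ = 2 × 7.29×10⁻⁵ × sin 34° = 8.15×10⁻⁵ s⁻¹
In the Southern Hemisphere f is negative: f = −8.15×10⁻⁵ s⁻¹.
Component geostrophic relations (x east, y north):
u_g = −(1/(fρ)) ∂P/∂y,  v_g = (1/(fρ)) ∂P/∂x
u_g = −(0.48×10⁻³)/(−8.15×10⁻⁵ × 1.15) = 5.12 m/s;  v_g = (−1.1×10⁻³)/(−8.15×10⁻⁵ × 1.15) = 11.7 m/s
|V_g| = √(u_g² + v_g²) = 12.8 m/s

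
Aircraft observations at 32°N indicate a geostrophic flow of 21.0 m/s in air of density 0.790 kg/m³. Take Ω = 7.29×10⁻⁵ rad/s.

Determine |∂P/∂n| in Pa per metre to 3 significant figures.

Coriolis parameter at 32°N:
f = 2Ω sin φ = 2 × 7.29×10⁻⁵ × sin 32° = 7.73×10⁻⁵ s⁻¹
Geostrophic balance rearranged: |∂P/∂n| = f ρ V_g
|∂P/∂n| = 7.73×10⁻⁵ × 0.790 × 21.0 = 1.28×10⁻³ Pa/m

1.28×10⁻³ Pa/m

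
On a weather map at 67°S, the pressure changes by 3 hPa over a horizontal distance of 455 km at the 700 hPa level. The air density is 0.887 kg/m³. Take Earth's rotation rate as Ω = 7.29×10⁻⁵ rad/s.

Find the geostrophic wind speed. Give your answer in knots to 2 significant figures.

11 knots

Coriolis parameter at 67°S:
f = 2Ω sin φ = 2 × 7.29×10⁻⁵ × sin 67° = 1.34×10⁻⁴ s⁻¹
Pressure gradient: |∂P/∂n| = 300 Pa / 455000 m = 6.59×10⁻⁴ Pa/m
Geostrophic balance (pressure-gradient force = Coriolis force):
V_g = (1/(fρ)) |∂P/∂n| = 6.59×10⁻⁴ / (1.34×10⁻⁴ × 0.887) = 5.54 m/s
Converting: 5.54 m/s × 1.944 = 11 knots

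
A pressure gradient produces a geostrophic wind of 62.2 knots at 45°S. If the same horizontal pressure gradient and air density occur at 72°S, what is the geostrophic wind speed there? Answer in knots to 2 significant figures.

46 knots

With the same pressure gradient and density, V_g ∝ 1/f ∝ 1/sin φ.
V₂ = V₁ · sin φ₁ / sin φ₂ = 62.2 × sin 45° / sin 72°
V₂ = 62.2 × 0.7071/0.9511 = 46 knots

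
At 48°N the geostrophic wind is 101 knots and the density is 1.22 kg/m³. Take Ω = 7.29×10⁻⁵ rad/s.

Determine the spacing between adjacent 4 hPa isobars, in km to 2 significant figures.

Coriolis parameter at 48°N:
f = 2Ω sin φ = 2 × 7.29×10⁻⁵ × sin 48° = 1.08×10⁻⁴ s⁻¹
Wind speed in SI: 101 knots = 52.0 m/s
Geostrophic balance rearranged: |∂P/∂n| = f ρ V_g
|∂P/∂n| = 1.08×10⁻⁴ × 1.22 × 52.0 = 6.87×10⁻³ Pa/m
Isobar spacing: Δn = ΔP/|∂P/∂n| = 400 Pa / 6.87×10⁻³ Pa/m = 58238 m ≈ 58 km

58 km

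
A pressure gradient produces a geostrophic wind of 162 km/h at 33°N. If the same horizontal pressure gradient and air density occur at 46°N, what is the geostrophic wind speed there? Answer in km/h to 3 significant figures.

123 km/h

With the same pressure gradient and density, V_g ∝ 1/f ∝ 1/sin φ.
V₂ = V₁ · sin φ₁ / sin φ₂ = 162 × sin 33° / sin 46°
V₂ = 162 × 0.5446/0.7193 = 123 km/h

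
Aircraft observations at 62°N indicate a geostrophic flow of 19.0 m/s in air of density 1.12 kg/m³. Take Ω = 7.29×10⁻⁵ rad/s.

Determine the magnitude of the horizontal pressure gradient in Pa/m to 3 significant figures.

Coriolis parameter at 62°N:
f = 2Ω sin φ = 2 × 7.29×10⁻⁵ × sin 62° = 1.29×10⁻⁴ s⁻¹
Geostrophic balance rearranged: |∂P/∂n| = f ρ V_g
|∂P/∂n| = 1.29×10⁻⁴ × 1.12 × 19.0 = 2.74×10⁻³ Pa/m

2.74×10⁻³ Pa/m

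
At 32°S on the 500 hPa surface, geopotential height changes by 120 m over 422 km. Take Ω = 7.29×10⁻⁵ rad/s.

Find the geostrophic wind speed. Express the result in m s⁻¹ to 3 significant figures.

36.1 m s⁻¹

Coriolis parameter at 32°S:
f = 2Ω sin φ = 2 × 7.29×10⁻⁵ × sin 32° = 7.73×10⁻⁵ s⁻¹
Height gradient: |∂Z/∂n| = 120 m / 422000 m = 2.84×10⁻⁴
On a pressure surface, geostrophic balance gives V_g = (g/f)|∂Z/∂n|:
V_g = 9.81 × 2.84×10⁻⁴ / 7.73×10⁻⁵ = 36.1 m/s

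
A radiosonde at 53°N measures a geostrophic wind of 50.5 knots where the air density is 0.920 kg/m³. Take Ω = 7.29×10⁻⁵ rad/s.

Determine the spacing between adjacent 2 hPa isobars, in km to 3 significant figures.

71.9 km

Coriolis parameter at 53°N:
f = 2Ω sin φ = 2 × 7.29×10⁻⁵ × sin 53° = 1.16×10⁻⁴ s⁻¹
Wind speed in SI: 50.5 knots = 26.0 m/s
Geostrophic balance rearranged: |∂P/∂n| = f ρ V_g
|∂P/∂n| = 1.16×10⁻⁴ × 0.920 × 26.0 = 2.78×10⁻³ Pa/m
Isobar spacing: Δn = ΔP/|∂P/∂n| = 200 Pa / 2.78×10⁻³ Pa/m = 71863 m ≈ 71.9 km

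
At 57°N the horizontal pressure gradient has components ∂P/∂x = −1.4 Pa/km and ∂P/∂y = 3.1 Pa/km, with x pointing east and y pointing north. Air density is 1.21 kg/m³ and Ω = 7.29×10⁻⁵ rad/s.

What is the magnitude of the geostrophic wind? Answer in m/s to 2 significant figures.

23 m/s

Coriolis parameter at 57°N:
f = 2Ω sin φ = 2 × 7.29×10⁻⁵ × sin 57° = 1.22×10⁻⁴ s⁻¹
Component geostrophic relations (x east, y north):
u_g = −(1/(fρ)) ∂P/∂y,  v_g = (1/(fρ)) ∂P/∂x
u_g = −(3.1×10⁻³)/(1.22×10⁻⁴ × 1.21) = −21.0 m/s;  v_g = (−1.4×10⁻³)/(1.22×10⁻⁴ × 1.21) = −9.46 m/s
|V_g| = √(u_g² + v_g²) = 23.0 m/s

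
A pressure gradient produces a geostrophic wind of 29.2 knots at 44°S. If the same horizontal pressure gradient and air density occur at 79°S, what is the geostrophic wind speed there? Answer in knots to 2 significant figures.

21 knots

With the same pressure gradient and density, V_g ∝ 1/f ∝ 1/sin φ.
V₂ = V₁ · sin φ₁ / sin φ₂ = 29.2 × sin 44° / sin 79°
V₂ = 29.2 × 0.6947/0.9816 = 21 knots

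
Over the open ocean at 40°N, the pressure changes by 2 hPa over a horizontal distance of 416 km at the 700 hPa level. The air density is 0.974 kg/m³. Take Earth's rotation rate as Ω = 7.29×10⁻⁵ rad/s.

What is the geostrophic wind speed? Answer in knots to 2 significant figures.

Coriolis parameter at 40°N:
f = 2Ω sin φ = 2 × 7.29×10⁻⁵ × sin 40° = 9.37×10⁻⁵ s⁻¹
Pressure gradient: |∂P/∂n| = 200 Pa / 416000 m = 4.81×10⁻⁴ Pa/m
Geostrophic balance (pressure-gradient force = Coriolis force):
V_g = (1/(fρ)) |∂P/∂n| = 4.81×10⁻⁴ / (9.37×10⁻⁵ × 0.974) = 5.27 m/s
Converting: 5.27 m/s × 1.944 = 10 knots

10 knots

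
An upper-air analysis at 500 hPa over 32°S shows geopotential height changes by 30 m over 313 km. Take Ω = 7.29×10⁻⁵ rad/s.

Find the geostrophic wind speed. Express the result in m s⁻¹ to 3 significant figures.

12.2 m s⁻¹

Coriolis parameter at 32°S:
f = 2Ω sin φ = 2 × 7.29×10⁻⁵ × sin 32° = 7.73×10⁻⁵ s⁻¹
Height gradient: |∂Z/∂n| = 30 m / 313000 m = 9.58×10⁻⁵
On a pressure surface, geostrophic balance gives V_g = (g/f)|∂Z/∂n|:
V_g = 9.81 × 9.58×10⁻⁵ / 7.73×10⁻⁵ = 12.2 m/s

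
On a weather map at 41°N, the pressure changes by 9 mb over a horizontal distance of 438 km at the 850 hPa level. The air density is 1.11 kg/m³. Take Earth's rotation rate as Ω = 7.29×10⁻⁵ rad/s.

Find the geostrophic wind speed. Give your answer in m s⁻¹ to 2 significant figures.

19 m s⁻¹

Coriolis parameter at 41°N:
f = 2Ω sin φ = 2 × 7.29×10⁻⁵ × sin 41° = 9.57×10⁻⁵ s⁻¹
Pressure gradient: |∂P/∂n| = 900 Pa / 438000 m = 2.05×10⁻³ Pa/m
Geostrophic balance (pressure-gradient force = Coriolis force):
V_g = (1/(fρ)) |∂P/∂n| = 2.05×10⁻³ / (9.57×10⁻⁵ × 1.11) = 19.4 m/s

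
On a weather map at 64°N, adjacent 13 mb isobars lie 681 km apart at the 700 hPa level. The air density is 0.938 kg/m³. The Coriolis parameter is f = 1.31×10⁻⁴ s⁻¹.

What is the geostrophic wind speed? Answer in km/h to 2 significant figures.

Pressure gradient: |∂P/∂n| = 1300 Pa / 681000 m = 1.91×10⁻³ Pa/m
Geostrophic balance (pressure-gradient force = Coriolis force):
V_g = (1/(fρ)) |∂P/∂n| = 1.91×10⁻³ / (1.31×10⁻⁴ × 0.938) = 15.5 m/s
Converting: 15.5 m/s × 3.6 = 56 km/h

56 km/h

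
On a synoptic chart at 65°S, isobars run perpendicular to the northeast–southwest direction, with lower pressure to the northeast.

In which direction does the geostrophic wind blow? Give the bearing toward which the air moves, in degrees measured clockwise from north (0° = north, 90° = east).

315°

The pressure-gradient force points toward the northeast (bearing 045°).
Geostrophic balance: in the Southern Hemisphere the Coriolis force deflects motion to the left, so the geostrophic wind blows 90° to the left of the pressure-gradient force (low pressure on the right).
Rotating 045° by 90° counterclockwise gives 315° — the wind blows toward the northwest.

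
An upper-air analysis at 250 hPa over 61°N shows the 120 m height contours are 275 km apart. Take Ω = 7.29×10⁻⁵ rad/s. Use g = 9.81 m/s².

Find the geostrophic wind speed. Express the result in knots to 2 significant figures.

65 knots

Coriolis parameter at 61°N:
f = 2Ω sin φ = 2 × 7.29×10⁻⁵ × sin 61° = 1.28×10⁻⁴ s⁻¹
Height gradient: |∂Z/∂n| = 120 m / 275000 m = 4.36×10⁻⁴
On a pressure surface, geostrophic balance gives V_g = (g/f)|∂Z/∂n|:
V_g = 9.81 × 4.36×10⁻⁴ / 1.28×10⁻⁴ = 33.6 m/s
Converting: 33.6 m/s × 1.944 = 65 knots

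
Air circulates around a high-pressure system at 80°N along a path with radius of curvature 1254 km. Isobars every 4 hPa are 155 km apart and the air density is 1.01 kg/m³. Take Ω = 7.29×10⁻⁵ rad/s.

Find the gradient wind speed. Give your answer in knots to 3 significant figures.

38.9 knots

Coriolis parameter at 80°N:
f = 2Ω sin φ = 2 × 7.29×10⁻⁵ × sin 80° = 1.44×10⁻⁴ s⁻¹
Pressure gradient: |∂P/∂n| = 400 Pa / 155000 m = 2.58×10⁻³ Pa/m
Geostrophic speed: V_g = |∂P/∂n|/(fρ) = 2.58×10⁻³/(1.44×10⁻⁴ × 1.01) = 17.8 m/s
Around a high, pressure-gradient force acts outward with centrifugal, so Coriolis balances both:
fV = (1/ρ)|∂P/∂n| + V²/R  →  V² − fR·V + fR·V_g = 0
With fR = 1.44×10⁻⁴ × 1254×10³ m = 180 m/s:
V = [fR − √((fR)² − 4 fR V_g)]/2 = [180 − √(180² − 4×180×17.8)]/2 = 20 m/s
Supergeostrophic (V > V_g = 17.8 m/s), as expected around a high.
Converting: 20 m/s × 1.944 = 38.9 knots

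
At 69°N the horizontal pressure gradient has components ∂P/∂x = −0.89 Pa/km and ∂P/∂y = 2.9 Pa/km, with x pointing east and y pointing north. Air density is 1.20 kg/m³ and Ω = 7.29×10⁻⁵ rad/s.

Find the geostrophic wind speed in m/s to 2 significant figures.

19 m/s

Coriolis parameter at 69°N:
f = 2Ω sin φ = 2 × 7.29×10⁻⁵ × sin 69° = 1.36×10⁻⁴ s⁻¹
Component geostrophic relations (x east, y north):
u_g = −(1/(fρ)) ∂P/∂y,  v_g = (1/(fρ)) ∂P/∂x
u_g = −(2.9×10⁻³)/(1.36×10⁻⁴ × 1.20) = −17.8 m/s;  v_g = (−0.89×10⁻³)/(1.36×10⁻⁴ × 1.20) = −5.45 m/s
|V_g| = √(u_g² + v_g²) = 18.6 m/s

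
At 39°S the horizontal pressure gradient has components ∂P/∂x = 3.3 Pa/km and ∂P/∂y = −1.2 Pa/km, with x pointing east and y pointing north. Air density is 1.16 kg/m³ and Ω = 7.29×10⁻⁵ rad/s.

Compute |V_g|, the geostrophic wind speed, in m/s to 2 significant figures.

Coriolis parameter at 39°S:
f = 2Ω sin φ = 2 × 7.29×10⁻⁵ × sin 39° = 9.18×10⁻⁵ s⁻¹
In the Southern Hemisphere f is negative: f = −9.18×10⁻⁵ s⁻¹.
Component geostrophic relations (x east, y north):
u_g = −(1/(fρ)) ∂P/∂y,  v_g = (1/(fρ)) ∂P/∂x
u_g = −(−1.2×10⁻³)/(−9.18×10⁻⁵ × 1.16) = −11.3 m/s;  v_g = (3.3×10⁻³)/(−9.18×10⁻⁵ × 1.16) = −31.0 m/s
|V_g| = √(u_g² + v_g²) = 33.0 m/s

33 m/s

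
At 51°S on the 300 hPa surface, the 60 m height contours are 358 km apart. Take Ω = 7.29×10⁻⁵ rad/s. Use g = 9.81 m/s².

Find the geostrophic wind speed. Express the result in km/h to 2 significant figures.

Coriolis parameter at 51°S:
f = 2Ω sin φ = 2 × 7.29×10⁻⁵ × sin 51° = 1.13×10⁻⁴ s⁻¹
Height gradient: |∂Z/∂n| = 60 m / 358000 m = 1.68×10⁻⁴
On a pressure surface, geostrophic balance gives V_g = (g/f)|∂Z/∂n|:
V_g = 9.81 × 1.68×10⁻⁴ / 1.13×10⁻⁴ = 14.5 m/s
Converting: 14.5 m/s × 3.6 = 52 km/h

52 km/h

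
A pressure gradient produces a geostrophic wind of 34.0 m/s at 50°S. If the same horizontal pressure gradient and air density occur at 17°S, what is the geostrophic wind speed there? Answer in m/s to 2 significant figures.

89 m/s

With the same pressure gradient and density, V_g ∝ 1/f ∝ 1/sin φ.
V₂ = V₁ · sin φ₁ / sin φ₂ = 34.0 × sin 50° / sin 17°
V₂ = 34.0 × 0.7660/0.2924 = 89 m/s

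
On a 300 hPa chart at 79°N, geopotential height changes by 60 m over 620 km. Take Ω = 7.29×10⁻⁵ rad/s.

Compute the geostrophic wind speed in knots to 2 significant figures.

Coriolis parameter at 79°N:
f = 2Ω sin φ = 2 × 7.29×10⁻⁵ × sin 79° = 1.43×10⁻⁴ s⁻¹
Height gradient: |∂Z/∂n| = 60 m / 620000 m = 9.68×10⁻⁵
On a pressure surface, geostrophic balance gives V_g = (g/f)|∂Z/∂n|:
V_g = 9.81 × 9.68×10⁻⁵ / 1.43×10⁻⁴ = 6.63 m/s
Converting: 6.63 m/s × 1.944 = 13 knots

13 knots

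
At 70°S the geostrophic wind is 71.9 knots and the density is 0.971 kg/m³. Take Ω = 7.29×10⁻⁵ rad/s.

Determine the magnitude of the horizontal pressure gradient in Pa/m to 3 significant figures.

4.92×10⁻³ Pa/m

Coriolis parameter at 70°S:
f = 2Ω sin φ = 2 × 7.29×10⁻⁵ × sin 70° = 1.37×10⁻⁴ s⁻¹
Wind speed in SI: 71.9 knots = 37.0 m/s
Geostrophic balance rearranged: |∂P/∂n| = f ρ V_g
|∂P/∂n| = 1.37×10⁻⁴ × 0.971 × 37.0 = 4.92×10⁻³ Pa/m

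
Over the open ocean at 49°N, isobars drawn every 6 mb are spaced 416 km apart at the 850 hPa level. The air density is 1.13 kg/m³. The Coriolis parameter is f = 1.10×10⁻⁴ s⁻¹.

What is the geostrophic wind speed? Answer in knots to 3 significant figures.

Pressure gradient: |∂P/∂n| = 600 Pa / 416000 m = 1.44×10⁻³ Pa/m
Geostrophic balance (pressure-gradient force = Coriolis force):
V_g = (1/(fρ)) |∂P/∂n| = 1.44×10⁻³ / (1.10×10⁻⁴ × 1.13) = 11.6 m/s
Converting: 11.6 m/s × 1.944 = 22.6 knots

22.6 knots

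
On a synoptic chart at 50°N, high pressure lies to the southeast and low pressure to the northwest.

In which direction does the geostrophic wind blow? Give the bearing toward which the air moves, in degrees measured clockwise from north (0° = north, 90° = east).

045°

The pressure-gradient force points toward the northwest (bearing 315°).
Geostrophic balance: in the Northern Hemisphere the Coriolis force deflects motion to the right, so the geostrophic wind blows 90° to the right of the pressure-gradient force (low pressure on the left).
Rotating 315° by 90° clockwise gives 045° — the wind blows toward the northeast.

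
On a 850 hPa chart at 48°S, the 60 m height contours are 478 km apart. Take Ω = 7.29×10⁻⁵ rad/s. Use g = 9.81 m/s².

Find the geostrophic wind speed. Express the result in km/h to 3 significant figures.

40.9 km/h

Coriolis parameter at 48°S:
f = 2Ω sin φ = 2 × 7.29×10⁻⁵ × sin 48° = 1.08×10⁻⁴ s⁻¹
Height gradient: |∂Z/∂n| = 60 m / 478000 m = 1.26×10⁻⁴
On a pressure surface, geostrophic balance gives V_g = (g/f)|∂Z/∂n|:
V_g = 9.81 × 1.26×10⁻⁴ / 1.08×10⁻⁴ = 11.4 m/s
Converting: 11.4 m/s × 3.6 = 40.9 km/h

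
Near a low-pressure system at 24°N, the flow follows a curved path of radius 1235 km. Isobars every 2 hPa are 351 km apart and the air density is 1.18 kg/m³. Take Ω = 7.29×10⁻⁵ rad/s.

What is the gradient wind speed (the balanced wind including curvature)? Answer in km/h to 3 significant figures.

Coriolis parameter at 24°N:
f = 2Ω sin φ = 2 × 7.29×10⁻⁵ × sin 24° = 5.93×10⁻⁵ s⁻¹
Pressure gradient: |∂P/∂n| = 200 Pa / 351000 m = 5.70×10⁻⁴ Pa/m
Geostrophic speed: V_g = |∂P/∂n|/(fρ) = 5.70×10⁻⁴/(5.93×10⁻⁵ × 1.18) = 8.14 m/s
Around a low, centrifugal force acts outward with Coriolis, so pressure-gradient force balances both:
(1/ρ)|∂P/∂n| = fV + V²/R  →  V² + fR·V − fR·V_g = 0
With fR = 5.93×10⁻⁵ × 1235×10³ m = 73.2 m/s:
V = [−fR + √((fR)² + 4 fR V_g)]/2 = [−73.2 + √(73.2² + 4×73.2×8.14)]/2 = 7.4 m/s
Subgeostrophic (V < V_g = 8.14 m/s), as expected around a low.
Converting: 7.4 m/s × 3.6 = 26.6 km/h

26.6 km/h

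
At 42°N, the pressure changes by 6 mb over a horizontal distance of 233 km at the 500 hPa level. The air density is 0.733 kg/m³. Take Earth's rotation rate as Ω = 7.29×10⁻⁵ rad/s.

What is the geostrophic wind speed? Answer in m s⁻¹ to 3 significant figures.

36.0 m s⁻¹

Coriolis parameter at 42°N:
f = 2Ω sin φ = 2 × 7.29×10⁻⁵ × sin 42° = 9.76×10⁻⁵ s⁻¹
Pressure gradient: |∂P/∂n| = 600 Pa / 233000 m = 2.58×10⁻³ Pa/m
Geostrophic balance (pressure-gradient force = Coriolis force):
V_g = (1/(fρ)) |∂P/∂n| = 2.58×10⁻³ / (9.76×10⁻⁵ × 0.733) = 36.0 m/s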